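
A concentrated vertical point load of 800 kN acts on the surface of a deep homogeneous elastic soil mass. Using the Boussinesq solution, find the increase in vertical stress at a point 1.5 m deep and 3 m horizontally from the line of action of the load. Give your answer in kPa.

Boussinesq vertical stress below a point load on an elastic half-space:
Δσ_z = 3P/(2πz²) · [1 + (r/z)²]^(−5/2)
r/z = 3/1.5 = 2; [1+(r/z)²]^(−5/2) = 0.017889.
Δσ_z = 3×800/(2π×1.5²) × 0.017889 = 169.77 × 0.017889 = 3.037 kPa

Δσ_z ≈ 3.04 kPa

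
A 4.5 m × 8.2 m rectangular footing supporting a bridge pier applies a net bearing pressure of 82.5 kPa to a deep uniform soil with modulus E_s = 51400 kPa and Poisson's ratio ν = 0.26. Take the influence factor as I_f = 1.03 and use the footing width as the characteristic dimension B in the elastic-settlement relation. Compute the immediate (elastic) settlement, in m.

Immediate (elastic) settlement: S_e = q·B·(1−ν²)/E_s · I_f.
S_e = 82.5 × 4.5 × (1 − 0.26²) / 51400 × 1.03
    = 82.5 × 4.5 × 0.9324 / 51400 × 1.03
    = 0.006937 m

S_e ≈ 0.00694 m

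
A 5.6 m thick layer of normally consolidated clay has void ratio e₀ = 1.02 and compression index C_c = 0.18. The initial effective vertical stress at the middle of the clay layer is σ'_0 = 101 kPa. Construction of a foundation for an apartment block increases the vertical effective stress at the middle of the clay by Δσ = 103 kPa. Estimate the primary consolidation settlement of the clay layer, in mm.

S_c ≈ 152 mm

Final effective stress: σ'_f = σ'_0 + Δσ = 101 + 103 = 204 kPa.
Normally consolidated clay, so the full stress increment lies on the virgin compression line:
S_c = C_c·H/(1+e₀)·log₁₀(σ'_f/σ'_0) = 0.18×5.6/(1+1.02)×log₁₀(204/101)
    = 0.49901 × 0.30531 = 0.1524 m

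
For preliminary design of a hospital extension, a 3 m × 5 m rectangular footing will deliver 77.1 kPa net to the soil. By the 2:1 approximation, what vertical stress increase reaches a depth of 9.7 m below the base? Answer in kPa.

By the 2:1 method the load spreads at 1 horizontal : 2 vertical, so at depth z the loaded area has grown by z in each plan dimension:
Δσ = qBL/((B+z)(L+z)) = 77.1×3×5/((3+9.7)(5+9.7)) = 6.1948 kPa

Δσ_z ≈ 6.19 kPa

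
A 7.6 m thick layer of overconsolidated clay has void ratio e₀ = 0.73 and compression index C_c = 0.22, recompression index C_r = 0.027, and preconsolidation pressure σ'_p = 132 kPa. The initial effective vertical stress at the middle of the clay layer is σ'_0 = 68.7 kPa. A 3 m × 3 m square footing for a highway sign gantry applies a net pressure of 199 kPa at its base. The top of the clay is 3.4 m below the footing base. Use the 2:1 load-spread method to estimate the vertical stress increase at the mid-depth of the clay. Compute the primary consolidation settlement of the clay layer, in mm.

Mid-depth of clay below the footing base: z = 3.4 + 7.6/2 = 7.2 m.
Stress increase at mid-clay by the 2:1 spreading method:
Δσ = qBL/((B+z)(L+z)) = 199×3×3/((3+7.2)(3+7.2)) = 17.215 kPa
Final effective stress: σ'_f = 68.7 + 17.215 = 85.915 kPa.
σ'_f = 85.915 ≤ σ'_p = 132 kPa, so the clay remains overconsolidated and only the recompression index applies:
S_c = C_r·H/(1+e₀)·log₁₀(σ'_f/σ'_0) = 0.027×7.6/1.73×log₁₀(85.915/68.7)
    = 0.11861 × 0.097112 = 0.01152 m

S_c ≈ 11.5 mm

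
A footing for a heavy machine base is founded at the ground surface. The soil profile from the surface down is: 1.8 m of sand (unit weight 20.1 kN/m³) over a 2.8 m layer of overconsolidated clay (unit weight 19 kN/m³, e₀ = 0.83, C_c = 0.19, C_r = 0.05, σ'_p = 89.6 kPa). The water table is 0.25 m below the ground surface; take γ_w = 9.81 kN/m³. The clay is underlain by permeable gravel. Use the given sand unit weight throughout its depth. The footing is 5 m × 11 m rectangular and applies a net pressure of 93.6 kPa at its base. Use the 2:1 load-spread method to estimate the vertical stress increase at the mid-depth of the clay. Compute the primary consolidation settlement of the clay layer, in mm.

Mid-depth of clay below the ground surface: z = 1.8 + 2.8/2 = 3.2 m.
Total vertical stress at mid-clay: σ_v = 20.1×1.8 + 19×1.4 = 62.78 kPa.
Pore pressure: u = 9.81×(3.2 − 0.25) = 28.94 kPa.
Initial effective stress: σ'_0 = σ_v − u = 62.78 − 28.94 = 33.84 kPa.
Stress increase at mid-clay by the 2:1 spreading method:
Δσ = qBL/((B+z)(L+z)) = 93.6×5×11/((5+3.2)(11+3.2)) = 44.212 kPa
Final effective stress: σ'_f = 33.84 + 44.212 = 78.052 kPa.
σ'_f = 78.052 ≤ σ'_p = 89.6 kPa, so the clay remains overconsolidated and only the recompression index applies:
S_c = C_r·H/(1+e₀)·log₁₀(σ'_f/σ'_0) = 0.05×2.8/1.83×log₁₀(78.052/33.84)
    = 0.076505 × 0.36295 = 0.02777 m

S_c ≈ 27.8 mm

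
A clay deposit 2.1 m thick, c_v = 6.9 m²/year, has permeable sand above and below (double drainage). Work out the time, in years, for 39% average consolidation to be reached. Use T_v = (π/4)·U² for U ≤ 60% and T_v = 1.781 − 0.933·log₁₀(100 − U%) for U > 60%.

t ≈ 0.0191 years

Drainage path length: H_d = H/2 = 1.05 m (double drainage).
U ≤ 60%: T_v = (π/4)·U² = (π/4)×0.39² = 0.11946.
t = T_v·H_d²/c_v = 0.11946×1.05²/6.9 = 0.01909 years.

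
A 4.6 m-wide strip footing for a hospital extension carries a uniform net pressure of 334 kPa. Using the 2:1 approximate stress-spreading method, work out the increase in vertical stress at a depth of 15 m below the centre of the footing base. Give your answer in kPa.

Δσ_z ≈ 78.4 kPa

By the 2:1 method the load spreads at 1 horizontal : 2 vertical, so at depth z the loaded area has grown by z in each plan dimension:
Δσ = qB/(B+z) = 334×4.6/(4.6+15) = 78.388 kPa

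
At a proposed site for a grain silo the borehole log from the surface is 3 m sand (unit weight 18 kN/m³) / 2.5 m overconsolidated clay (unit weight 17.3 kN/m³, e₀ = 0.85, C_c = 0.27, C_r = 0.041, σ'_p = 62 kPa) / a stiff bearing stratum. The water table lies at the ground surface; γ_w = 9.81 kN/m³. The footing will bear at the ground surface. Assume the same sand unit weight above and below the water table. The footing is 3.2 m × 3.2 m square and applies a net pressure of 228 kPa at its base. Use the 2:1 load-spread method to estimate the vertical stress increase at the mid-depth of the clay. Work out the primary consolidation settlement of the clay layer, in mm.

Mid-depth of clay below the ground surface: z = 3 + 2.5/2 = 4.25 m.
Total vertical stress at mid-clay: σ_v = 18×3 + 17.3×1.25 = 75.625 kPa.
Pore pressure: u = 9.81×(4.25 − 0) = 41.693 kPa.
Initial effective stress: σ'_0 = σ_v − u = 75.625 − 41.693 = 33.932 kPa.
Stress increase at mid-clay by the 2:1 spreading method:
Δσ = qBL/((B+z)(L+z)) = 228×3.2×3.2/((3.2+4.25)(3.2+4.25)) = 42.065 kPa
Final effective stress: σ'_f = 33.932 + 42.065 = 75.997 kPa.
σ'_f = 75.997 > σ'_p = 62 kPa, so the stress path crosses the preconsolidation pressure — recompression up to σ'_p, then virgin compression beyond:
S_c = H/(1+e₀)·[C_r·log₁₀(σ'_p/σ'_0) + C_c·log₁₀(σ'_f/σ'_p)]
    = 2.5/1.85 × [0.041×log₁₀(62/33.932) + 0.27×log₁₀(75.997/62)]
    = 1.3514 × [0.010733 + 0.023869] = 0.04676 m

S_c ≈ 46.8 mm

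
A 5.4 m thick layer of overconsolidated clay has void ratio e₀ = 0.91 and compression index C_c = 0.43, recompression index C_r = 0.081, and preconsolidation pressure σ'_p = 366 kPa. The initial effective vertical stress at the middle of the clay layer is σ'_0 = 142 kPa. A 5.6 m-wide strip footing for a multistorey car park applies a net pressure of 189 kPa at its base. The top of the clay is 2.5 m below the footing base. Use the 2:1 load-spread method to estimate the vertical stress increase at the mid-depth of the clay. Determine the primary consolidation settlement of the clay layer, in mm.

S_c ≈ 52.2 mm

Mid-depth of clay below the footing base: z = 2.5 + 5.4/2 = 5.2 m.
Stress increase at mid-clay by the 2:1 spreading method:
Δσ = qB/(B+z) = 189×5.6/(5.6+5.2) = 98 kPa
Final effective stress: σ'_f = 142 + 98 = 240 kPa.
σ'_f = 240 ≤ σ'_p = 366 kPa, so the clay remains overconsolidated and only the recompression index applies:
S_c = C_r·H/(1+e₀)·log₁₀(σ'_f/σ'_0) = 0.081×5.4/1.91×log₁₀(240/142)
    = 0.229 × 0.22792 = 0.05219 m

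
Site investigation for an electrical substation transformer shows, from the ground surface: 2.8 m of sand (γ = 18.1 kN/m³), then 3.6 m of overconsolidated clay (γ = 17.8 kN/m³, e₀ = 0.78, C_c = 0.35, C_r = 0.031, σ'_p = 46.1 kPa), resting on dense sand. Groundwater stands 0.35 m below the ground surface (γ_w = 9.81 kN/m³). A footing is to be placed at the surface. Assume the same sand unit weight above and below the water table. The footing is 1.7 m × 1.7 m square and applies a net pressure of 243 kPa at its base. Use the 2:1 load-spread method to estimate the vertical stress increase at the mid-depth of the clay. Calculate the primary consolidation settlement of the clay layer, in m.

S_c ≈ 0.0776 m

Mid-depth of clay below the ground surface: z = 2.8 + 3.6/2 = 4.6 m.
Total vertical stress at mid-clay: σ_v = 18.1×2.8 + 17.8×1.8 = 82.72 kPa.
Pore pressure: u = 9.81×(4.6 − 0.35) = 41.693 kPa.
Initial effective stress: σ'_0 = σ_v − u = 82.72 − 41.693 = 41.027 kPa.
Stress increase at mid-clay by the 2:1 spreading method:
Δσ = qBL/((B+z)(L+z)) = 243×1.7×1.7/((1.7+4.6)(1.7+4.6)) = 17.694 kPa
Final effective stress: σ'_f = 41.027 + 17.694 = 58.721 kPa.
σ'_f = 58.721 > σ'_p = 46.1 kPa, so the stress path crosses the preconsolidation pressure — recompression up to σ'_p, then virgin compression beyond:
S_c = H/(1+e₀)·[C_r·log₁₀(σ'_p/σ'_0) + C_c·log₁₀(σ'_f/σ'_p)]
    = 3.6/1.78 × [0.031×log₁₀(46.1/41.027) + 0.35×log₁₀(58.721/46.1)]
    = 2.0225 × [0.0015696 + 0.036782] = 0.07757 m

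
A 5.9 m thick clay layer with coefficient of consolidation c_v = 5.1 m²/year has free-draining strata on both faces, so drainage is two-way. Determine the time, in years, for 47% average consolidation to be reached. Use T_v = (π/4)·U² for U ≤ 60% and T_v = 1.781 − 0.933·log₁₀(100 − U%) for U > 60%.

t ≈ 0.296 years

Drainage path length: H_d = H/2 = 2.95 m (double drainage).
U ≤ 60%: T_v = (π/4)·U² = (π/4)×0.47² = 0.17349.
t = T_v·H_d²/c_v = 0.17349×2.95²/5.1 = 0.296 years.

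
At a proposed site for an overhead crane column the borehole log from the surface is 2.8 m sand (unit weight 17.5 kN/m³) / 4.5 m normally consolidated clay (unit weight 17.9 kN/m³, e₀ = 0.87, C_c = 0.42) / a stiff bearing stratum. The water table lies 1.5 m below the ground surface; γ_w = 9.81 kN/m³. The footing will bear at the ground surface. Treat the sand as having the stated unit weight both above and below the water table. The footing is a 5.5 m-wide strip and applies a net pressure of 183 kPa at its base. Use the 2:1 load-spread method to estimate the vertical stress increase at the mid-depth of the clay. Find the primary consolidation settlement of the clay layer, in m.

S_c ≈ 0.444 m

Mid-depth of clay below the ground surface: z = 2.8 + 4.5/2 = 5.05 m.
Total vertical stress at mid-clay: σ_v = 17.5×2.8 + 17.9×2.25 = 89.275 kPa.
Pore pressure: u = 9.81×(5.05 − 1.5) = 34.825 kPa.
Initial effective stress: σ'_0 = σ_v − u = 89.275 − 34.825 = 54.45 kPa.
Stress increase at mid-clay by the 2:1 spreading method:
Δσ = qB/(B+z) = 183×5.5/(5.5+5.05) = 95.403 kPa
Final effective stress: σ'_f = σ'_0 + Δσ = 54.45 + 95.403 = 149.85 kPa.
Normally consolidated clay, so the full stress increment lies on the virgin compression line:
S_c = C_c·H/(1+e₀)·log₁₀(σ'_f/σ'_0) = 0.42×4.5/(1+0.87)×log₁₀(149.85/54.45)
    = 1.0107 × 0.43966 = 0.4444 m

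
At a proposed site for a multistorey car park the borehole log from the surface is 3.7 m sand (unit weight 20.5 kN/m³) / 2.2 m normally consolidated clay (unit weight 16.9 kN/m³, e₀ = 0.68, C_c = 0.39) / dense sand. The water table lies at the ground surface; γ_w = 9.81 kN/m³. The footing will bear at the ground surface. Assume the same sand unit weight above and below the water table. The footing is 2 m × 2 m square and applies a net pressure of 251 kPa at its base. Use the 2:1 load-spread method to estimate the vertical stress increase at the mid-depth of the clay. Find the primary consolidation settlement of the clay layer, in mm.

Mid-depth of clay below the ground surface: z = 3.7 + 2.2/2 = 4.8 m.
Total vertical stress at mid-clay: σ_v = 20.5×3.7 + 16.9×1.1 = 94.44 kPa.
Pore pressure: u = 9.81×(4.8 − 0) = 47.088 kPa.
Initial effective stress: σ'_0 = σ_v − u = 94.44 − 47.088 = 47.352 kPa.
Stress increase at mid-clay by the 2:1 spreading method:
Δσ = qBL/((B+z)(L+z)) = 251×2×2/((2+4.8)(2+4.8)) = 21.713 kPa
Final effective stress: σ'_f = σ'_0 + Δσ = 47.352 + 21.713 = 69.065 kPa.
Normally consolidated clay, so the full stress increment lies on the virgin compression line:
S_c = C_c·H/(1+e₀)·log₁₀(σ'_f/σ'_0) = 0.39×2.2/(1+0.68)×log₁₀(69.065/47.352)
    = 0.51071 × 0.16392 = 0.08372 m

S_c ≈ 83.7 mm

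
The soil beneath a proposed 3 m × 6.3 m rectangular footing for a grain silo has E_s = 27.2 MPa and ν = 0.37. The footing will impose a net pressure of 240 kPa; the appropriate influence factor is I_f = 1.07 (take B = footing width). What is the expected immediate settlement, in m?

S_e ≈ 0.0244 m

Immediate (elastic) settlement: S_e = q·B·(1−ν²)/E_s · I_f.
E_s = 27.2 MPa = 27200 kPa.
S_e = 240 × 3 × (1 − 0.37²) / 27200 × 1.07
    = 240 × 3 × 0.8631 / 27200 × 1.07
    = 0.02445 m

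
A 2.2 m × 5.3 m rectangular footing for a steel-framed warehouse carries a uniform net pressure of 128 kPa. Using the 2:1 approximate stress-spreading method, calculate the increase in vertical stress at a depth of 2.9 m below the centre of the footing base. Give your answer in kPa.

Δσ_z ≈ 35.7 kPa

By the 2:1 method the load spreads at 1 horizontal : 2 vertical, so at depth z the loaded area has grown by z in each plan dimension:
Δσ = qBL/((B+z)(L+z)) = 128×2.2×5.3/((2.2+2.9)(5.3+2.9)) = 35.688 kPa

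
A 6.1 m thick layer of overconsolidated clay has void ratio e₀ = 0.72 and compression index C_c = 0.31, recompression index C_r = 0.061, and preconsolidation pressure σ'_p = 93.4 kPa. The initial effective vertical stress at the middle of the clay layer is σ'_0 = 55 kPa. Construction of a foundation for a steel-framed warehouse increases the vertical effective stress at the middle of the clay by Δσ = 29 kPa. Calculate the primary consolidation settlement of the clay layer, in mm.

Final effective stress: σ'_f = 55 + 29 = 84 kPa.
σ'_f = 84 ≤ σ'_p = 93.4 kPa, so the clay remains overconsolidated and only the recompression index applies:
S_c = C_r·H/(1+e₀)·log₁₀(σ'_f/σ'_0) = 0.061×6.1/1.72×log₁₀(84/55)
    = 0.21634 × 0.18392 = 0.03979 m

S_c ≈ 39.8 mm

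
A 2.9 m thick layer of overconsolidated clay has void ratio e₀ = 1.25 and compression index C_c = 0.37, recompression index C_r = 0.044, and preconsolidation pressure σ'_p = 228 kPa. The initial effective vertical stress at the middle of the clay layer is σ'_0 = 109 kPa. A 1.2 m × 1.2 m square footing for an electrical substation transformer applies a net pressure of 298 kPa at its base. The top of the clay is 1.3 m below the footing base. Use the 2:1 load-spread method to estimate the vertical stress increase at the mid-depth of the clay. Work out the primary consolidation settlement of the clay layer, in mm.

Mid-depth of clay below the footing base: z = 1.3 + 2.9/2 = 2.75 m.
Stress increase at mid-clay by the 2:1 spreading method:
Δσ = qBL/((B+z)(L+z)) = 298×1.2×1.2/((1.2+2.75)(1.2+2.75)) = 27.503 kPa
Final effective stress: σ'_f = 109 + 27.503 = 136.5 kPa.
σ'_f = 136.5 ≤ σ'_p = 228 kPa, so the clay remains overconsolidated and only the recompression index applies:
S_c = C_r·H/(1+e₀)·log₁₀(σ'_f/σ'_0) = 0.044×2.9/2.25×log₁₀(136.5/109)
    = 0.056712 × 0.097706 = 0.005541 m

S_c ≈ 5.54 mm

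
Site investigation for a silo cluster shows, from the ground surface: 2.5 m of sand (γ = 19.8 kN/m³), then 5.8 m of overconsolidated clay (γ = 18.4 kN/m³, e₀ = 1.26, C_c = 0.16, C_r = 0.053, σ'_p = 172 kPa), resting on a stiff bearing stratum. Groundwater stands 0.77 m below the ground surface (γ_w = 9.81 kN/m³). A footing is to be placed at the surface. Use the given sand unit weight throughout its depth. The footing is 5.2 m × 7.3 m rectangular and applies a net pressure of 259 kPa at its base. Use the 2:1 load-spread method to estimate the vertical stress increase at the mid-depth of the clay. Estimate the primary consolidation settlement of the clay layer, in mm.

Mid-depth of clay below the ground surface: z = 2.5 + 5.8/2 = 5.4 m.
Total vertical stress at mid-clay: σ_v = 19.8×2.5 + 18.4×2.9 = 102.86 kPa.
Pore pressure: u = 9.81×(5.4 − 0.77) = 45.42 kPa.
Initial effective stress: σ'_0 = σ_v − u = 102.86 − 45.42 = 57.44 kPa.
Stress increase at mid-clay by the 2:1 spreading method:
Δσ = qBL/((B+z)(L+z)) = 259×5.2×7.3/((5.2+5.4)(7.3+5.4)) = 73.033 kPa
Final effective stress: σ'_f = 57.44 + 73.033 = 130.47 kPa.
σ'_f = 130.47 ≤ σ'_p = 172 kPa, so the clay remains overconsolidated and only the recompression index applies:
S_c = C_r·H/(1+e₀)·log₁₀(σ'_f/σ'_0) = 0.053×5.8/2.26×log₁₀(130.47/57.44)
    = 0.13602 × 0.3563 = 0.04846 m

S_c ≈ 48.5 mm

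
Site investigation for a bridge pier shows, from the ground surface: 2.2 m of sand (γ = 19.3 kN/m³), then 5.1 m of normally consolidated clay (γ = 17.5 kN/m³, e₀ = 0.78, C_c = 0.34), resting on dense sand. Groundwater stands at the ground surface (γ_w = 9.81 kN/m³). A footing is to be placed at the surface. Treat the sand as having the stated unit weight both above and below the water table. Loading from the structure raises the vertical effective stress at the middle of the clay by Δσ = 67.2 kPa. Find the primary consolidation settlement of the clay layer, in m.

Mid-depth of clay below the ground surface: z = 2.2 + 5.1/2 = 4.75 m.
Total vertical stress at mid-clay: σ_v = 19.3×2.2 + 17.5×2.55 = 87.085 kPa.
Pore pressure: u = 9.81×(4.75 − 0) = 46.598 kPa.
Initial effective stress: σ'_0 = σ_v − u = 87.085 − 46.598 = 40.487 kPa.
Final effective stress: σ'_f = σ'_0 + Δσ = 40.487 + 67.2 = 107.69 kPa.
Normally consolidated clay, so the full stress increment lies on the virgin compression line:
S_c = C_c·H/(1+e₀)·log₁₀(σ'_f/σ'_0) = 0.34×5.1/(1+0.78)×log₁₀(107.69/40.487)
    = 0.97416 × 0.42486 = 0.4139 m

S_c ≈ 0.414 m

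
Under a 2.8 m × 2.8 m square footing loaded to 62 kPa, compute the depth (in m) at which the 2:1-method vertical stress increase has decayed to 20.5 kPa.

z ≈ 2.07 m

2:1 spreading — at depth z the loaded area has grown by z in each plan dimension:
qB²/(B+z)² = Δσ_z ⇒ z = B(√(q/Δσ_z) − 1) = 2.8×(√(62/20.5) − 1) = 2.069 m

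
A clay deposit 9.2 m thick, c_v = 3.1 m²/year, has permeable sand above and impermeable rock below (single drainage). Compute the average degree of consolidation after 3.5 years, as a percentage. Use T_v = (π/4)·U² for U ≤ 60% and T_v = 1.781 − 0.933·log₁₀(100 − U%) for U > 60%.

Drainage path length: H_d = H = 9.2 m (single drainage).
T_v = c_v·t/H_d² = 3.1×3.5/9.2² = 0.12819.
T_v = 0.12819 corresponds to the U ≤ 60% branch:
U = √(4T_v/π) = 0.404

U ≈ 40.4 %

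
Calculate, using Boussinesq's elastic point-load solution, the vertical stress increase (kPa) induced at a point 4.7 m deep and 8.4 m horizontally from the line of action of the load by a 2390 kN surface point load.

Boussinesq vertical stress below a point load on an elastic half-space:
Δσ_z = 3P/(2πz²) · [1 + (r/z)²]^(−5/2)
r/z = 8.4/4.7 = 1.7872; [1+(r/z)²]^(−5/2) = 0.027757.
Δσ_z = 3×2390/(2π×4.7²) × 0.027757 = 51.659 × 0.027757 = 1.434 kPa

Δσ_z ≈ 1.43 kPa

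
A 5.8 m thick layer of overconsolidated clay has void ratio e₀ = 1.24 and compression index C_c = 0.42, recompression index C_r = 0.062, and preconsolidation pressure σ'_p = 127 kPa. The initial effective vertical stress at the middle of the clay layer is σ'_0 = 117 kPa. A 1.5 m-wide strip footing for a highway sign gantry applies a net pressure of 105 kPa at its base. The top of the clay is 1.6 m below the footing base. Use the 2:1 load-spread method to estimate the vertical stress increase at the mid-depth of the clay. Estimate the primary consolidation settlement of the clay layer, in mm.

Mid-depth of clay below the footing base: z = 1.6 + 5.8/2 = 4.5 m.
Stress increase at mid-clay by the 2:1 spreading method:
Δσ = qB/(B+z) = 105×1.5/(1.5+4.5) = 26.25 kPa
Final effective stress: σ'_f = 117 + 26.25 = 143.25 kPa.
σ'_f = 143.25 > σ'_p = 127 kPa, so the stress path crosses the preconsolidation pressure — recompression up to σ'_p, then virgin compression beyond:
S_c = H/(1+e₀)·[C_r·log₁₀(σ'_p/σ'_0) + C_c·log₁₀(σ'_f/σ'_p)]
    = 5.8/2.24 × [0.062×log₁₀(127/117) + 0.42×log₁₀(143.25/127)]
    = 2.5893 × [0.0022083 + 0.021962] = 0.06258 m

S_c ≈ 62.6 mm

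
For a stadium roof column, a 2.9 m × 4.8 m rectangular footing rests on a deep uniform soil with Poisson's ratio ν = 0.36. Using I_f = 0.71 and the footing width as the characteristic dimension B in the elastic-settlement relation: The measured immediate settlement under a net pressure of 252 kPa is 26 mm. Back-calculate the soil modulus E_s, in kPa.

E_s ≈ 17400 kPa

S_e = q·B·(1−ν²)/E_s · I_f  ⇒  E_s = q·B·(1−ν²)·I_f / S_e.
E_s = 252 × 2.9 × 0.8704 × 0.71 / 0.026 = 17370 kPa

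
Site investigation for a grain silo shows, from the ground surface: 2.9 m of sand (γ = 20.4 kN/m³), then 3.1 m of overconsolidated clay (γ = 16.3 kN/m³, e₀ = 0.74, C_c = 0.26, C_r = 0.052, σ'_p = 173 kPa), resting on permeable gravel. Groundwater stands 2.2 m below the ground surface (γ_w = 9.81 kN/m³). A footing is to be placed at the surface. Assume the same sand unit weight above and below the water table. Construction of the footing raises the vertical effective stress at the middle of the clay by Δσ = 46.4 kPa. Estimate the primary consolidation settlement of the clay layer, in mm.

S_c ≈ 22.4 mm

Mid-depth of clay below the ground surface: z = 2.9 + 3.1/2 = 4.45 m.
Total vertical stress at mid-clay: σ_v = 20.4×2.9 + 16.3×1.55 = 84.425 kPa.
Pore pressure: u = 9.81×(4.45 − 2.2) = 22.073 kPa.
Initial effective stress: σ'_0 = σ_v − u = 84.425 − 22.073 = 62.352 kPa.
Final effective stress: σ'_f = 62.352 + 46.4 = 108.75 kPa.
σ'_f = 108.75 ≤ σ'_p = 173 kPa, so the clay remains overconsolidated and only the recompression index applies:
S_c = C_r·H/(1+e₀)·log₁₀(σ'_f/σ'_0) = 0.052×3.1/1.74×log₁₀(108.75/62.352)
    = 0.092643 × 0.24158 = 0.02238 m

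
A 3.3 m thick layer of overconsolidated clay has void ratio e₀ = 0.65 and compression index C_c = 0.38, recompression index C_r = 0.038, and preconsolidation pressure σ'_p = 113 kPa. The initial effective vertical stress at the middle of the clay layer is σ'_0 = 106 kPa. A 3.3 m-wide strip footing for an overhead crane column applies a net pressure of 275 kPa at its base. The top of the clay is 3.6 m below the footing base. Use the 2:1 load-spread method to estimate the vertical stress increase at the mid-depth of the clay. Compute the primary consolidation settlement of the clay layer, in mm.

S_c ≈ 210 mm

Mid-depth of clay below the footing base: z = 3.6 + 3.3/2 = 5.25 m.
Stress increase at mid-clay by the 2:1 spreading method:
Δσ = qB/(B+z) = 275×3.3/(3.3+5.25) = 106.14 kPa
Final effective stress: σ'_f = 106 + 106.14 = 212.14 kPa.
σ'_f = 212.14 > σ'_p = 113 kPa, so the stress path crosses the preconsolidation pressure — recompression up to σ'_p, then virgin compression beyond:
S_c = H/(1+e₀)·[C_r·log₁₀(σ'_p/σ'_0) + C_c·log₁₀(σ'_f/σ'_p)]
    = 3.3/1.65 × [0.038×log₁₀(113/106) + 0.38×log₁₀(212.14/113)]
    = 2 × [0.0010554 + 0.10395] = 0.21 m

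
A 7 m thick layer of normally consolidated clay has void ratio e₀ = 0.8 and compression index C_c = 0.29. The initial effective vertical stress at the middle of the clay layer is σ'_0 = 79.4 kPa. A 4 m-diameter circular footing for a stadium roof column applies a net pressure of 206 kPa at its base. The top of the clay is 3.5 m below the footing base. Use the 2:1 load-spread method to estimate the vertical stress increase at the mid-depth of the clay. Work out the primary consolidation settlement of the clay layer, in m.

Mid-depth of clay below the footing base: z = 3.5 + 7/2 = 7 m.
Stress increase at mid-clay by the 2:1 spreading method:
Δσ ≈ qD²/(D+z)² = 206×4²/(4+7)² = 27.24 kPa
Final effective stress: σ'_f = σ'_0 + Δσ = 79.4 + 27.24 = 106.64 kPa.
Normally consolidated clay, so the full stress increment lies on the virgin compression line:
S_c = C_c·H/(1+e₀)·log₁₀(σ'_f/σ'_0) = 0.29×7/(1+0.8)×log₁₀(106.64/79.4)
    = 1.1278 × 0.1281 = 0.1445 m

S_c ≈ 0.144 m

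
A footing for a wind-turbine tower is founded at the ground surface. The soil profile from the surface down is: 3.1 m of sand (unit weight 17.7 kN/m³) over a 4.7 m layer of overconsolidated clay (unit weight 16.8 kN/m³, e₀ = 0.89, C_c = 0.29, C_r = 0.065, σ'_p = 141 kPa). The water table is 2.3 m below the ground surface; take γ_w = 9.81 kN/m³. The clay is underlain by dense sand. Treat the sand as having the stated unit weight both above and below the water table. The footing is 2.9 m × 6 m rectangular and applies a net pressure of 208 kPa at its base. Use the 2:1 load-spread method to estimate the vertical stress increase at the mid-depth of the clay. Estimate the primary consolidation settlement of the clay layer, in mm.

S_c ≈ 32.8 mm

Mid-depth of clay below the ground surface: z = 3.1 + 4.7/2 = 5.45 m.
Total vertical stress at mid-clay: σ_v = 17.7×3.1 + 16.8×2.35 = 94.35 kPa.
Pore pressure: u = 9.81×(5.45 − 2.3) = 30.902 kPa.
Initial effective stress: σ'_0 = σ_v − u = 94.35 − 30.902 = 63.448 kPa.
Stress increase at mid-clay by the 2:1 spreading method:
Δσ = qBL/((B+z)(L+z)) = 208×2.9×6/((2.9+5.45)(6+5.45)) = 37.855 kPa
Final effective stress: σ'_f = 63.448 + 37.855 = 101.3 kPa.
σ'_f = 101.3 ≤ σ'_p = 141 kPa, so the clay remains overconsolidated and only the recompression index applies:
S_c = C_r·H/(1+e₀)·log₁₀(σ'_f/σ'_0) = 0.065×4.7/1.89×log₁₀(101.3/63.448)
    = 0.16164 × 0.20319 = 0.03284 m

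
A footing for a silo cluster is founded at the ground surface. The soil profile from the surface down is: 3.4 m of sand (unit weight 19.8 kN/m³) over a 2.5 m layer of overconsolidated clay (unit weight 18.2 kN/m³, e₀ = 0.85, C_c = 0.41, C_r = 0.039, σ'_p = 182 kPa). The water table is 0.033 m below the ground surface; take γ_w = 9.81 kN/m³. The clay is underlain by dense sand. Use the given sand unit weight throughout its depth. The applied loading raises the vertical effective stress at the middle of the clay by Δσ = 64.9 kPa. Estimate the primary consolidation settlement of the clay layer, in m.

S_c ≈ 0.0205 m

Mid-depth of clay below the ground surface: z = 3.4 + 2.5/2 = 4.65 m.
Total vertical stress at mid-clay: σ_v = 19.8×3.4 + 18.2×1.25 = 90.07 kPa.
Pore pressure: u = 9.81×(4.65 − 0.033) = 45.293 kPa.
Initial effective stress: σ'_0 = σ_v − u = 90.07 − 45.293 = 44.777 kPa.
Final effective stress: σ'_f = 44.777 + 64.9 = 109.68 kPa.
σ'_f = 109.68 ≤ σ'_p = 182 kPa, so the clay remains overconsolidated and only the recompression index applies:
S_c = C_r·H/(1+e₀)·log₁₀(σ'_f/σ'_0) = 0.039×2.5/1.85×log₁₀(109.68/44.777)
    = 0.052705 × 0.38907 = 0.02051 m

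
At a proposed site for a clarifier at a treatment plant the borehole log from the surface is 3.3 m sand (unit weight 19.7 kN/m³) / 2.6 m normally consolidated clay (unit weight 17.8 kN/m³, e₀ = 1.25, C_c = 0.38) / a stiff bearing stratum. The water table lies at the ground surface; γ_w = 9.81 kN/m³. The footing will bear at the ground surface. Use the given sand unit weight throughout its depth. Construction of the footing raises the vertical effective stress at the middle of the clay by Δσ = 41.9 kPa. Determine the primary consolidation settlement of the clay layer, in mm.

S_c ≈ 130 mm

Mid-depth of clay below the ground surface: z = 3.3 + 2.6/2 = 4.6 m.
Total vertical stress at mid-clay: σ_v = 19.7×3.3 + 17.8×1.3 = 88.15 kPa.
Pore pressure: u = 9.81×(4.6 − 0) = 45.126 kPa.
Initial effective stress: σ'_0 = σ_v − u = 88.15 − 45.126 = 43.024 kPa.
Final effective stress: σ'_f = σ'_0 + Δσ = 43.024 + 41.9 = 84.924 kPa.
Normally consolidated clay, so the full stress increment lies on the virgin compression line:
S_c = C_c·H/(1+e₀)·log₁₀(σ'_f/σ'_0) = 0.38×2.6/(1+1.25)×log₁₀(84.924/43.024)
    = 0.43911 × 0.29532 = 0.1297 m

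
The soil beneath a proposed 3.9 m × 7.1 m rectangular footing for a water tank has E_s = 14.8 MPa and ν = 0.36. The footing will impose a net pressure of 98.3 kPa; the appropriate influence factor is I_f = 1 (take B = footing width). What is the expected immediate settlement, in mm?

S_e ≈ 22.5 mm

Immediate (elastic) settlement: S_e = q·B·(1−ν²)/E_s · I_f.
E_s = 14.8 MPa = 14800 kPa.
S_e = 98.3 × 3.9 × (1 − 0.36²) / 14800 × 1
    = 98.3 × 3.9 × 0.8704 / 14800 × 1
    = 0.02255 m = 22.55 mm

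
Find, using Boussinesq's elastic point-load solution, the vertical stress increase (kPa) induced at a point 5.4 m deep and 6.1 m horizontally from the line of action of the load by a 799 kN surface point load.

Δσ_z ≈ 1.67 kPa

Boussinesq vertical stress below a point load on an elastic half-space:
Δσ_z = 3P/(2πz²) · [1 + (r/z)²]^(−5/2)
r/z = 6.1/5.4 = 1.1296; [1+(r/z)²]^(−5/2) = 0.12795.
Δσ_z = 3×799/(2π×5.4²) × 0.12795 = 13.083 × 0.12795 = 1.674 kPa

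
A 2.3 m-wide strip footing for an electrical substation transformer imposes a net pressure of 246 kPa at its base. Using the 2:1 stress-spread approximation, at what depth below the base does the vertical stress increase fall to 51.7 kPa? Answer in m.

2:1 spreading — at depth z the loaded area has grown by z in each plan dimension:
qB/(B+z) = Δσ_z ⇒ z = qB/Δσ_z − B = 246×2.3/51.7 − 2.3 = 8.644 m

z ≈ 8.64 m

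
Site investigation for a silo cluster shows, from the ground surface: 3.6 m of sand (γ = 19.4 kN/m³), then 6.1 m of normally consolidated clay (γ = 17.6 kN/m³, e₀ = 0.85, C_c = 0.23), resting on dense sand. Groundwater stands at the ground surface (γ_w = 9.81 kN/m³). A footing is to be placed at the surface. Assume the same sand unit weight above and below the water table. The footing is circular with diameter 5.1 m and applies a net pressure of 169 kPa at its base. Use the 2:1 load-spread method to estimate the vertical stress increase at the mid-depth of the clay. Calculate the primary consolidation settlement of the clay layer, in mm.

S_c ≈ 144 mm

Mid-depth of clay below the ground surface: z = 3.6 + 6.1/2 = 6.65 m.
Total vertical stress at mid-clay: σ_v = 19.4×3.6 + 17.6×3.05 = 123.52 kPa.
Pore pressure: u = 9.81×(6.65 − 0) = 65.237 kPa.
Initial effective stress: σ'_0 = σ_v − u = 123.52 − 65.237 = 58.283 kPa.
Stress increase at mid-clay by the 2:1 spreading method:
Δσ ≈ qD²/(D+z)² = 169×5.1²/(5.1+6.65)² = 31.838 kPa
Final effective stress: σ'_f = σ'_0 + Δσ = 58.283 + 31.838 = 90.121 kPa.
Normally consolidated clay, so the full stress increment lies on the virgin compression line:
S_c = C_c·H/(1+e₀)·log₁₀(σ'_f/σ'_0) = 0.23×6.1/(1+0.85)×log₁₀(90.121/58.283)
    = 0.75838 × 0.18928 = 0.1435 m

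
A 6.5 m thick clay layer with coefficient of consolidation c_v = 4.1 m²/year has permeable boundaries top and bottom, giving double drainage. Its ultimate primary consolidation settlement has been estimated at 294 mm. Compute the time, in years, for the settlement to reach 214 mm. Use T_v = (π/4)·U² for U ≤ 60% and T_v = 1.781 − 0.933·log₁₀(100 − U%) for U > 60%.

Drainage path length: H_d = H/2 = 3.25 m (double drainage).
U = S(t)/S_ult = 214/294 = 0.7279.
U > 60%: T_v = 1.781 − 0.933·log₁₀(100 − 72.789) = 0.44239.
t = T_v·H_d²/c_v = 0.44239×3.25²/4.1 = 1.14 years.

t ≈ 1.14 years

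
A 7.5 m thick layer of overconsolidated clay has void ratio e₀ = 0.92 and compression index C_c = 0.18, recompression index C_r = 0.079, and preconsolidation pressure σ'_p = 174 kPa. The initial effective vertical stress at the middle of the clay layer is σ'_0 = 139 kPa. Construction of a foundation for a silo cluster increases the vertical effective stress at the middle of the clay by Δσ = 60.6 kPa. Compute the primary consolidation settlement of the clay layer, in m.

Final effective stress: σ'_f = 139 + 60.6 = 199.6 kPa.
σ'_f = 199.6 > σ'_p = 174 kPa, so the stress path crosses the preconsolidation pressure — recompression up to σ'_p, then virgin compression beyond:
S_c = H/(1+e₀)·[C_r·log₁₀(σ'_p/σ'_0) + C_c·log₁₀(σ'_f/σ'_p)]
    = 7.5/1.92 × [0.079×log₁₀(174/139) + 0.18×log₁₀(199.6/174)]
    = 3.9062 × [0.0077052 + 0.01073] = 0.07201 m

S_c ≈ 0.072 m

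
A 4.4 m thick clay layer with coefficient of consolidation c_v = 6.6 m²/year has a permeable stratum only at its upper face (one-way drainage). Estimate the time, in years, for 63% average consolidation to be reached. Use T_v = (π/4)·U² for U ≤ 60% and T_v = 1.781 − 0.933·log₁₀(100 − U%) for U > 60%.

t ≈ 0.932 years

Drainage path length: H_d = H = 4.4 m (single drainage).
U > 60%: T_v = 1.781 − 0.933·log₁₀(100 − 63) = 0.31787.
t = T_v·H_d²/c_v = 0.31787×4.4²/6.6 = 0.9324 years.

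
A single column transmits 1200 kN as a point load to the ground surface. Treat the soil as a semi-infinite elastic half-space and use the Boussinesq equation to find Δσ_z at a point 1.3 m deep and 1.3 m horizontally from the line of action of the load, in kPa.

Boussinesq vertical stress below a point load on an elastic half-space:
Δσ_z = 3P/(2πz²) · [1 + (r/z)²]^(−5/2)
r/z = 1.3/1.3 = 1; [1+(r/z)²]^(−5/2) = 0.17678.
Δσ_z = 3×1200/(2π×1.3²) × 0.17678 = 339.03 × 0.17678 = 59.93 kPa

Δσ_z ≈ 59.9 kPa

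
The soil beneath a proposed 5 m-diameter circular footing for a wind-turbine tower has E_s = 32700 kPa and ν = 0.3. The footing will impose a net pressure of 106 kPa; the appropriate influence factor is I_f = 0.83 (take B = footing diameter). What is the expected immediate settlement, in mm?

Immediate (elastic) settlement: S_e = q·B·(1−ν²)/E_s · I_f.
S_e = 106 × 5 × (1 − 0.3²) / 32700 × 0.83
    = 106 × 5 × 0.91 / 32700 × 0.83
    = 0.01224 m = 12.24 mm

S_e ≈ 12.2 mm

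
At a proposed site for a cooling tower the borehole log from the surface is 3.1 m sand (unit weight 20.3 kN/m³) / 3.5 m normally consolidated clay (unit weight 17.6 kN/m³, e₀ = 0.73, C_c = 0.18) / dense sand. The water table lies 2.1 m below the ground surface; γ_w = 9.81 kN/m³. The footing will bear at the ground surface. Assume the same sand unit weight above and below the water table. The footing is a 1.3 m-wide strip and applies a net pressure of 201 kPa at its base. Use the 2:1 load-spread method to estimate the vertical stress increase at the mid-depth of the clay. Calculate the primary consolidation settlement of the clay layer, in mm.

S_c ≈ 77.9 mm

Mid-depth of clay below the ground surface: z = 3.1 + 3.5/2 = 4.85 m.
Total vertical stress at mid-clay: σ_v = 20.3×3.1 + 17.6×1.75 = 93.73 kPa.
Pore pressure: u = 9.81×(4.85 − 2.1) = 26.978 kPa.
Initial effective stress: σ'_0 = σ_v − u = 93.73 − 26.978 = 66.752 kPa.
Stress increase at mid-clay by the 2:1 spreading method:
Δσ = qB/(B+z) = 201×1.3/(1.3+4.85) = 42.488 kPa
Final effective stress: σ'_f = σ'_0 + Δσ = 66.752 + 42.488 = 109.24 kPa.
Normally consolidated clay, so the full stress increment lies on the virgin compression line:
S_c = C_c·H/(1+e₀)·log₁₀(σ'_f/σ'_0) = 0.18×3.5/(1+0.73)×log₁₀(109.24/66.752)
    = 0.36416 × 0.21392 = 0.0779 m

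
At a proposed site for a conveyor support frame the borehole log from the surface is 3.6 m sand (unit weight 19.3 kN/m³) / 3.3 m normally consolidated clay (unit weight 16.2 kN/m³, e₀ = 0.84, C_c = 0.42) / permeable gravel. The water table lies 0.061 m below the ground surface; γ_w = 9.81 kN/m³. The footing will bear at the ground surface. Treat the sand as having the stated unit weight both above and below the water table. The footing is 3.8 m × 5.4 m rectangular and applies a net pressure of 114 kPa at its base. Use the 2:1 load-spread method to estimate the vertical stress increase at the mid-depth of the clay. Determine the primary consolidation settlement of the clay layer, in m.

S_c ≈ 0.14 m

Mid-depth of clay below the ground surface: z = 3.6 + 3.3/2 = 5.25 m.
Total vertical stress at mid-clay: σ_v = 19.3×3.6 + 16.2×1.65 = 96.21 kPa.
Pore pressure: u = 9.81×(5.25 − 0.061) = 50.904 kPa.
Initial effective stress: σ'_0 = σ_v − u = 96.21 − 50.904 = 45.306 kPa.
Stress increase at mid-clay by the 2:1 spreading method:
Δσ = qBL/((B+z)(L+z)) = 114×3.8×5.4/((3.8+5.25)(5.4+5.25)) = 24.271 kPa
Final effective stress: σ'_f = σ'_0 + Δσ = 45.306 + 24.271 = 69.577 kPa.
Normally consolidated clay, so the full stress increment lies on the virgin compression line:
S_c = C_c·H/(1+e₀)·log₁₀(σ'_f/σ'_0) = 0.42×3.3/(1+0.84)×log₁₀(69.577/45.306)
    = 0.75326 × 0.18631 = 0.1403 m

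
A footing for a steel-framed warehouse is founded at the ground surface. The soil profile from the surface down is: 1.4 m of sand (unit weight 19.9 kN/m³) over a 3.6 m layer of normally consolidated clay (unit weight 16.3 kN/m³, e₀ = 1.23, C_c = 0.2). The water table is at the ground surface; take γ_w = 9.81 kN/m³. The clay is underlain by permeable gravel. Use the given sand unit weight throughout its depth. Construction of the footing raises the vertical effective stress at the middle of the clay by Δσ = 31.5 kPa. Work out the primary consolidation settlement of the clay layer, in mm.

S_c ≈ 112 mm

Mid-depth of clay below the ground surface: z = 1.4 + 3.6/2 = 3.2 m.
Total vertical stress at mid-clay: σ_v = 19.9×1.4 + 16.3×1.8 = 57.2 kPa.
Pore pressure: u = 9.81×(3.2 − 0) = 31.392 kPa.
Initial effective stress: σ'_0 = σ_v − u = 57.2 − 31.392 = 25.808 kPa.
Final effective stress: σ'_f = σ'_0 + Δσ = 25.808 + 31.5 = 57.308 kPa.
Normally consolidated clay, so the full stress increment lies on the virgin compression line:
S_c = C_c·H/(1+e₀)·log₁₀(σ'_f/σ'_0) = 0.2×3.6/(1+1.23)×log₁₀(57.308/25.808)
    = 0.32287 × 0.34646 = 0.1119 m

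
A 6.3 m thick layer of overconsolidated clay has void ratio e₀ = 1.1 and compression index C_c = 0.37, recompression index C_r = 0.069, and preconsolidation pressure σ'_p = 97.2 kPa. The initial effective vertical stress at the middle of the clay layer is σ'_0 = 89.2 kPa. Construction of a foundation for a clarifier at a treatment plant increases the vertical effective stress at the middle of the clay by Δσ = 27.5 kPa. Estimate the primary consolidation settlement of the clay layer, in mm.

Final effective stress: σ'_f = 89.2 + 27.5 = 116.7 kPa.
σ'_f = 116.7 > σ'_p = 97.2 kPa, so the stress path crosses the preconsolidation pressure — recompression up to σ'_p, then virgin compression beyond:
S_c = H/(1+e₀)·[C_r·log₁₀(σ'_p/σ'_0) + C_c·log₁₀(σ'_f/σ'_p)]
    = 6.3/2.1 × [0.069×log₁₀(97.2/89.2) + 0.37×log₁₀(116.7/97.2)]
    = 3 × [0.0025738 + 0.02938] = 0.09586 m

S_c ≈ 95.9 mm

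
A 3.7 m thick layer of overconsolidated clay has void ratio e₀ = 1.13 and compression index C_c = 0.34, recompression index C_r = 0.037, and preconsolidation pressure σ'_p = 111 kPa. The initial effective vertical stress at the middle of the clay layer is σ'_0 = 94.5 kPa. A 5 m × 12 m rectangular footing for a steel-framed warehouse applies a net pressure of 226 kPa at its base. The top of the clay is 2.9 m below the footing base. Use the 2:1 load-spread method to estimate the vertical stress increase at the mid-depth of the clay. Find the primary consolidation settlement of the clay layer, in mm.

S_c ≈ 125 mm

Mid-depth of clay below the footing base: z = 2.9 + 3.7/2 = 4.75 m.
Stress increase at mid-clay by the 2:1 spreading method:
Δσ = qBL/((B+z)(L+z)) = 226×5×12/((5+4.75)(12+4.75)) = 83.031 kPa
Final effective stress: σ'_f = 94.5 + 83.031 = 177.53 kPa.
σ'_f = 177.53 > σ'_p = 111 kPa, so the stress path crosses the preconsolidation pressure — recompression up to σ'_p, then virgin compression beyond:
S_c = H/(1+e₀)·[C_r·log₁₀(σ'_p/σ'_0) + C_c·log₁₀(σ'_f/σ'_p)]
    = 3.7/2.13 × [0.037×log₁₀(111/94.5) + 0.34×log₁₀(177.53/111)]
    = 1.7371 × [0.002586 + 0.069343] = 0.1249 m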